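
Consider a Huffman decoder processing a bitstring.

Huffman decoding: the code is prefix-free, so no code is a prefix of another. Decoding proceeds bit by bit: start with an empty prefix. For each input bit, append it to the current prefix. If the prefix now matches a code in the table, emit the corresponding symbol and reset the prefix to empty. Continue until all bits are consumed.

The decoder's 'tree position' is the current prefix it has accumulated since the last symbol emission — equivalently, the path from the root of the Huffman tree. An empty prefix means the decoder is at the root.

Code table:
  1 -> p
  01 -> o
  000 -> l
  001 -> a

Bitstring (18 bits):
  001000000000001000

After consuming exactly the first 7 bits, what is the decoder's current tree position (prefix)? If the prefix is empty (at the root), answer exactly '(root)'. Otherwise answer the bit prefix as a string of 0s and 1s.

Answer: 0

Derivation:
Bit 0: prefix='0' (no match yet)
Bit 1: prefix='00' (no match yet)
Bit 2: prefix='001' -> emit 'a', reset
Bit 3: prefix='0' (no match yet)
Bit 4: prefix='00' (no match yet)
Bit 5: prefix='000' -> emit 'l', reset
Bit 6: prefix='0' (no match yet)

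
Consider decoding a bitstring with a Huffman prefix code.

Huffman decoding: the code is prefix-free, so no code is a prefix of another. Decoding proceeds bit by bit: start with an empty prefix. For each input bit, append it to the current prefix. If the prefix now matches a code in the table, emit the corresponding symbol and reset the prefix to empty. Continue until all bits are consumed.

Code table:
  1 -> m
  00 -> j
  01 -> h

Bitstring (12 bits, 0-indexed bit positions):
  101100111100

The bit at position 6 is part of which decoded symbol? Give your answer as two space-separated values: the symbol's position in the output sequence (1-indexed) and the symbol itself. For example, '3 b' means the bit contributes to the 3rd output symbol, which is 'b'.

Answer: 5 m

Derivation:
Bit 0: prefix='1' -> emit 'm', reset
Bit 1: prefix='0' (no match yet)
Bit 2: prefix='01' -> emit 'h', reset
Bit 3: prefix='1' -> emit 'm', reset
Bit 4: prefix='0' (no match yet)
Bit 5: prefix='00' -> emit 'j', reset
Bit 6: prefix='1' -> emit 'm', reset
Bit 7: prefix='1' -> emit 'm', reset
Bit 8: prefix='1' -> emit 'm', reset
Bit 9: prefix='1' -> emit 'm', reset
Bit 10: prefix='0' (no match yet)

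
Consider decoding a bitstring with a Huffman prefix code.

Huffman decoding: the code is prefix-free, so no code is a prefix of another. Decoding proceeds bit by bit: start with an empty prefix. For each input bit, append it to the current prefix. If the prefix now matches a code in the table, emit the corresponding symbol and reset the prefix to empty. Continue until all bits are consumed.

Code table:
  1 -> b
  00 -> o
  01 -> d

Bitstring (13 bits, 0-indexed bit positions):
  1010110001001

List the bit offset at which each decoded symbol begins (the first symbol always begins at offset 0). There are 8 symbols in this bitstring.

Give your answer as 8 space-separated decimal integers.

Answer: 0 1 3 5 6 8 10 12

Derivation:
Bit 0: prefix='1' -> emit 'b', reset
Bit 1: prefix='0' (no match yet)
Bit 2: prefix='01' -> emit 'd', reset
Bit 3: prefix='0' (no match yet)
Bit 4: prefix='01' -> emit 'd', reset
Bit 5: prefix='1' -> emit 'b', reset
Bit 6: prefix='0' (no match yet)
Bit 7: prefix='00' -> emit 'o', reset
Bit 8: prefix='0' (no match yet)
Bit 9: prefix='01' -> emit 'd', reset
Bit 10: prefix='0' (no match yet)
Bit 11: prefix='00' -> emit 'o', reset
Bit 12: prefix='1' -> emit 'b', reset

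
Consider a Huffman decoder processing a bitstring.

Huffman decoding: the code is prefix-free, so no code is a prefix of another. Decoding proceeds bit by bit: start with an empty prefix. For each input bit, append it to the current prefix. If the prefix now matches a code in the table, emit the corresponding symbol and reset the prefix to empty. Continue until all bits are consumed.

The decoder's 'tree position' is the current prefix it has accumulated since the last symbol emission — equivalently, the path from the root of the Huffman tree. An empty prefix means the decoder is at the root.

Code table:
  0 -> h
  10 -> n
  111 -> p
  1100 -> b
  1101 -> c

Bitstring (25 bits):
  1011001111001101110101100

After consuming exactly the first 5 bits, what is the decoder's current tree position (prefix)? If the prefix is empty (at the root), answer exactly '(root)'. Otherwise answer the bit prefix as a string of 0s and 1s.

Answer: 110

Derivation:
Bit 0: prefix='1' (no match yet)
Bit 1: prefix='10' -> emit 'n', reset
Bit 2: prefix='1' (no match yet)
Bit 3: prefix='11' (no match yet)
Bit 4: prefix='110' (no match yet)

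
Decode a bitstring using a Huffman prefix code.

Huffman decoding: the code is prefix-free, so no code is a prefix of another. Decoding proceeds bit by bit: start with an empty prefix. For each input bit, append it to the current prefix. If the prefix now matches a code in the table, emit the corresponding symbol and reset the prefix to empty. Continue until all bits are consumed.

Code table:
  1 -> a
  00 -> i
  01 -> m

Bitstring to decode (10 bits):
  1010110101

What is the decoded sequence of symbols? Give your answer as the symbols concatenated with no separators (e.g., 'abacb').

Bit 0: prefix='1' -> emit 'a', reset
Bit 1: prefix='0' (no match yet)
Bit 2: prefix='01' -> emit 'm', reset
Bit 3: prefix='0' (no match yet)
Bit 4: prefix='01' -> emit 'm', reset
Bit 5: prefix='1' -> emit 'a', reset
Bit 6: prefix='0' (no match yet)
Bit 7: prefix='01' -> emit 'm', reset
Bit 8: prefix='0' (no match yet)
Bit 9: prefix='01' -> emit 'm', reset

Answer: ammamm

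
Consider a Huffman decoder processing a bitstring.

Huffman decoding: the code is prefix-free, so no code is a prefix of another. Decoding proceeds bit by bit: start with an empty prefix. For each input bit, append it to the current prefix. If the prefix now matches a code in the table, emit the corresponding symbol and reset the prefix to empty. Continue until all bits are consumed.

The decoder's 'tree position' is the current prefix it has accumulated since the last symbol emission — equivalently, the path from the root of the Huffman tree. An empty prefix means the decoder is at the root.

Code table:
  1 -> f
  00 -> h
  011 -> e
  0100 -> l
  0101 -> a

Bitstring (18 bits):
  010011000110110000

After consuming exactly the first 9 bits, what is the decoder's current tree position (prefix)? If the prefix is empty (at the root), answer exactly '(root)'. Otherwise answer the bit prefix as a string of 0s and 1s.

Answer: 0

Derivation:
Bit 0: prefix='0' (no match yet)
Bit 1: prefix='01' (no match yet)
Bit 2: prefix='010' (no match yet)
Bit 3: prefix='0100' -> emit 'l', reset
Bit 4: prefix='1' -> emit 'f', reset
Bit 5: prefix='1' -> emit 'f', reset
Bit 6: prefix='0' (no match yet)
Bit 7: prefix='00' -> emit 'h', reset
Bit 8: prefix='0' (no match yet)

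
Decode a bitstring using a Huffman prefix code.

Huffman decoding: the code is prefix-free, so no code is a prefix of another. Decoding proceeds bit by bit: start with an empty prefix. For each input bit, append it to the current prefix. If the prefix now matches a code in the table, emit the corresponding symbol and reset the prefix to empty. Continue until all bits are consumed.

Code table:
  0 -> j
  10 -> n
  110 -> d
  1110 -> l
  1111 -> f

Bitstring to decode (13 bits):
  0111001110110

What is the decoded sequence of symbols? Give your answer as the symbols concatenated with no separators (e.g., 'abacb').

Answer: jljld

Derivation:
Bit 0: prefix='0' -> emit 'j', reset
Bit 1: prefix='1' (no match yet)
Bit 2: prefix='11' (no match yet)
Bit 3: prefix='111' (no match yet)
Bit 4: prefix='1110' -> emit 'l', reset
Bit 5: prefix='0' -> emit 'j', reset
Bit 6: prefix='1' (no match yet)
Bit 7: prefix='11' (no match yet)
Bit 8: prefix='111' (no match yet)
Bit 9: prefix='1110' -> emit 'l', reset
Bit 10: prefix='1' (no match yet)
Bit 11: prefix='11' (no match yet)
Bit 12: prefix='110' -> emit 'd', reset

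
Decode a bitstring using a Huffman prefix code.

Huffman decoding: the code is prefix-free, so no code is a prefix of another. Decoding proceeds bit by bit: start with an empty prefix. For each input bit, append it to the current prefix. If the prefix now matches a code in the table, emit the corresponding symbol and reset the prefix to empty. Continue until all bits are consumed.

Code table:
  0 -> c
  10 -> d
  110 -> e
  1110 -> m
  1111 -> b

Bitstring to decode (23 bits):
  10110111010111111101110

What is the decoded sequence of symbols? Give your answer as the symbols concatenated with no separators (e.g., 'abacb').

Answer: demdbmm

Derivation:
Bit 0: prefix='1' (no match yet)
Bit 1: prefix='10' -> emit 'd', reset
Bit 2: prefix='1' (no match yet)
Bit 3: prefix='11' (no match yet)
Bit 4: prefix='110' -> emit 'e', reset
Bit 5: prefix='1' (no match yet)
Bit 6: prefix='11' (no match yet)
Bit 7: prefix='111' (no match yet)
Bit 8: prefix='1110' -> emit 'm', reset
Bit 9: prefix='1' (no match yet)
Bit 10: prefix='10' -> emit 'd', reset
Bit 11: prefix='1' (no match yet)
Bit 12: prefix='11' (no match yet)
Bit 13: prefix='111' (no match yet)
Bit 14: prefix='1111' -> emit 'b', reset
Bit 15: prefix='1' (no match yet)
Bit 16: prefix='11' (no match yet)
Bit 17: prefix='111' (no match yet)
Bit 18: prefix='1110' -> emit 'm', reset
Bit 19: prefix='1' (no match yet)
Bit 20: prefix='11' (no match yet)
Bit 21: prefix='111' (no match yet)
Bit 22: prefix='1110' -> emit 'm', reset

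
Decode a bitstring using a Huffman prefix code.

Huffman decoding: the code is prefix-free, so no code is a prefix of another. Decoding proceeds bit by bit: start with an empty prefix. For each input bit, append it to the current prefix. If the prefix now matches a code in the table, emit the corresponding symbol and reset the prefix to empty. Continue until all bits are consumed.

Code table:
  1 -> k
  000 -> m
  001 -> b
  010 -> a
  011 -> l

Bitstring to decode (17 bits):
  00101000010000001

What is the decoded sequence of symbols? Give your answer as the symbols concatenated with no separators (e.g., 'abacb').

Answer: bamkmmk

Derivation:
Bit 0: prefix='0' (no match yet)
Bit 1: prefix='00' (no match yet)
Bit 2: prefix='001' -> emit 'b', reset
Bit 3: prefix='0' (no match yet)
Bit 4: prefix='01' (no match yet)
Bit 5: prefix='010' -> emit 'a', reset
Bit 6: prefix='0' (no match yet)
Bit 7: prefix='00' (no match yet)
Bit 8: prefix='000' -> emit 'm', reset
Bit 9: prefix='1' -> emit 'k', reset
Bit 10: prefix='0' (no match yet)
Bit 11: prefix='00' (no match yet)
Bit 12: prefix='000' -> emit 'm', reset
Bit 13: prefix='0' (no match yet)
Bit 14: prefix='00' (no match yet)
Bit 15: prefix='000' -> emit 'm', reset
Bit 16: prefix='1' -> emit 'k', reset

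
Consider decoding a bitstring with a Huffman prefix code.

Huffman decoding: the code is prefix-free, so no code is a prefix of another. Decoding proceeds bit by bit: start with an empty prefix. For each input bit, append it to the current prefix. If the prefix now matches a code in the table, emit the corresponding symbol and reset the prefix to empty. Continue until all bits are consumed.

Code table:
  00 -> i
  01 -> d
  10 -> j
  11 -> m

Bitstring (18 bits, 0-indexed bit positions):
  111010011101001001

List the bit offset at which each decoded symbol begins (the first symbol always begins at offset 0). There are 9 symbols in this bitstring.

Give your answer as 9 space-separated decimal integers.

Bit 0: prefix='1' (no match yet)
Bit 1: prefix='11' -> emit 'm', reset
Bit 2: prefix='1' (no match yet)
Bit 3: prefix='10' -> emit 'j', reset
Bit 4: prefix='1' (no match yet)
Bit 5: prefix='10' -> emit 'j', reset
Bit 6: prefix='0' (no match yet)
Bit 7: prefix='01' -> emit 'd', reset
Bit 8: prefix='1' (no match yet)
Bit 9: prefix='11' -> emit 'm', reset
Bit 10: prefix='0' (no match yet)
Bit 11: prefix='01' -> emit 'd', reset
Bit 12: prefix='0' (no match yet)
Bit 13: prefix='00' -> emit 'i', reset
Bit 14: prefix='1' (no match yet)
Bit 15: prefix='10' -> emit 'j', reset
Bit 16: prefix='0' (no match yet)
Bit 17: prefix='01' -> emit 'd', reset

Answer: 0 2 4 6 8 10 12 14 16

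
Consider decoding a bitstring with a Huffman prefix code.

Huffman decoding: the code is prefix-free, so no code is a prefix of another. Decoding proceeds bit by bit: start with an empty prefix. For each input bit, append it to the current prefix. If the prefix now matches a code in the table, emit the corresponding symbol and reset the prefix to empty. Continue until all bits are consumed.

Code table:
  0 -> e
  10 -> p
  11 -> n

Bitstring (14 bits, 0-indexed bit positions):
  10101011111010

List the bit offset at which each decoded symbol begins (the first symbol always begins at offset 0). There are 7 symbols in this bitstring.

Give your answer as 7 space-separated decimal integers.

Answer: 0 2 4 6 8 10 12

Derivation:
Bit 0: prefix='1' (no match yet)
Bit 1: prefix='10' -> emit 'p', reset
Bit 2: prefix='1' (no match yet)
Bit 3: prefix='10' -> emit 'p', reset
Bit 4: prefix='1' (no match yet)
Bit 5: prefix='10' -> emit 'p', reset
Bit 6: prefix='1' (no match yet)
Bit 7: prefix='11' -> emit 'n', reset
Bit 8: prefix='1' (no match yet)
Bit 9: prefix='11' -> emit 'n', reset
Bit 10: prefix='1' (no match yet)
Bit 11: prefix='10' -> emit 'p', reset
Bit 12: prefix='1' (no match yet)
Bit 13: prefix='10' -> emit 'p', reset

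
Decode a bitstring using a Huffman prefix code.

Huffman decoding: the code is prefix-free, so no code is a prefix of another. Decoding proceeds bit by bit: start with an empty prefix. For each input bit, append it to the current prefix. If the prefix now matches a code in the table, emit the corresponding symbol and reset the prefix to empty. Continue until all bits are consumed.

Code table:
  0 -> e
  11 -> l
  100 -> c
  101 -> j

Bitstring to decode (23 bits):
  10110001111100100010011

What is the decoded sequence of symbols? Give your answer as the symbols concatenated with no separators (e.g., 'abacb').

Bit 0: prefix='1' (no match yet)
Bit 1: prefix='10' (no match yet)
Bit 2: prefix='101' -> emit 'j', reset
Bit 3: prefix='1' (no match yet)
Bit 4: prefix='10' (no match yet)
Bit 5: prefix='100' -> emit 'c', reset
Bit 6: prefix='0' -> emit 'e', reset
Bit 7: prefix='1' (no match yet)
Bit 8: prefix='11' -> emit 'l', reset
Bit 9: prefix='1' (no match yet)
Bit 10: prefix='11' -> emit 'l', reset
Bit 11: prefix='1' (no match yet)
Bit 12: prefix='10' (no match yet)
Bit 13: prefix='100' -> emit 'c', reset
Bit 14: prefix='1' (no match yet)
Bit 15: prefix='10' (no match yet)
Bit 16: prefix='100' -> emit 'c', reset
Bit 17: prefix='0' -> emit 'e', reset
Bit 18: prefix='1' (no match yet)
Bit 19: prefix='10' (no match yet)
Bit 20: prefix='100' -> emit 'c', reset
Bit 21: prefix='1' (no match yet)
Bit 22: prefix='11' -> emit 'l', reset

Answer: jcellccecl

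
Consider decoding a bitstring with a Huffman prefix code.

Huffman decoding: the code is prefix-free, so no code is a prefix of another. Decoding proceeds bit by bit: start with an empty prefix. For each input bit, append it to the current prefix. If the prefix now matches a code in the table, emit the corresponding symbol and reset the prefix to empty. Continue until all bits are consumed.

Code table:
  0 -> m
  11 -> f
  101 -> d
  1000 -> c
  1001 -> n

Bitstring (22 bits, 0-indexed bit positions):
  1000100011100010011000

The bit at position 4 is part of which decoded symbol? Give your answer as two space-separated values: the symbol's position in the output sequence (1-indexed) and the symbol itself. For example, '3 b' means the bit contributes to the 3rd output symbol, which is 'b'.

Answer: 2 c

Derivation:
Bit 0: prefix='1' (no match yet)
Bit 1: prefix='10' (no match yet)
Bit 2: prefix='100' (no match yet)
Bit 3: prefix='1000' -> emit 'c', reset
Bit 4: prefix='1' (no match yet)
Bit 5: prefix='10' (no match yet)
Bit 6: prefix='100' (no match yet)
Bit 7: prefix='1000' -> emit 'c', reset
Bit 8: prefix='1' (no match yet)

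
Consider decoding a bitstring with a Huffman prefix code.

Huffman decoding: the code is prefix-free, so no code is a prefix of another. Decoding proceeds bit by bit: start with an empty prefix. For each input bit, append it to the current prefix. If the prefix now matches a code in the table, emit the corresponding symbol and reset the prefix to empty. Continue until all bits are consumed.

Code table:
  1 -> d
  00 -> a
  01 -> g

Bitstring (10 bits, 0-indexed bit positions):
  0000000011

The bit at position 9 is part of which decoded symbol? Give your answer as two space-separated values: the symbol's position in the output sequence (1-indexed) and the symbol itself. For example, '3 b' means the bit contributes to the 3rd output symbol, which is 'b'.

Bit 0: prefix='0' (no match yet)
Bit 1: prefix='00' -> emit 'a', reset
Bit 2: prefix='0' (no match yet)
Bit 3: prefix='00' -> emit 'a', reset
Bit 4: prefix='0' (no match yet)
Bit 5: prefix='00' -> emit 'a', reset
Bit 6: prefix='0' (no match yet)
Bit 7: prefix='00' -> emit 'a', reset
Bit 8: prefix='1' -> emit 'd', reset
Bit 9: prefix='1' -> emit 'd', reset

Answer: 6 d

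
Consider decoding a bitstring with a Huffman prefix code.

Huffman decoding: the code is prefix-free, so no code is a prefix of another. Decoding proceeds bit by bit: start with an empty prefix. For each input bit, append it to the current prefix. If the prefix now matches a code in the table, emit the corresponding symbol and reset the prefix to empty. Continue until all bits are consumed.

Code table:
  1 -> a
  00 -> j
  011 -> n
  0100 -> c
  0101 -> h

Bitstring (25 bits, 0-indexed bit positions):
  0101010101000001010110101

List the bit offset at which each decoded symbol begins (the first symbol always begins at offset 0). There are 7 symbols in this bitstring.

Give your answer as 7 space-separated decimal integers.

Bit 0: prefix='0' (no match yet)
Bit 1: prefix='01' (no match yet)
Bit 2: prefix='010' (no match yet)
Bit 3: prefix='0101' -> emit 'h', reset
Bit 4: prefix='0' (no match yet)
Bit 5: prefix='01' (no match yet)
Bit 6: prefix='010' (no match yet)
Bit 7: prefix='0101' -> emit 'h', reset
Bit 8: prefix='0' (no match yet)
Bit 9: prefix='01' (no match yet)
Bit 10: prefix='010' (no match yet)
Bit 11: prefix='0100' -> emit 'c', reset
Bit 12: prefix='0' (no match yet)
Bit 13: prefix='00' -> emit 'j', reset
Bit 14: prefix='0' (no match yet)
Bit 15: prefix='01' (no match yet)
Bit 16: prefix='010' (no match yet)
Bit 17: prefix='0101' -> emit 'h', reset
Bit 18: prefix='0' (no match yet)
Bit 19: prefix='01' (no match yet)
Bit 20: prefix='011' -> emit 'n', reset
Bit 21: prefix='0' (no match yet)
Bit 22: prefix='01' (no match yet)
Bit 23: prefix='010' (no match yet)
Bit 24: prefix='0101' -> emit 'h', reset

Answer: 0 4 8 12 14 18 21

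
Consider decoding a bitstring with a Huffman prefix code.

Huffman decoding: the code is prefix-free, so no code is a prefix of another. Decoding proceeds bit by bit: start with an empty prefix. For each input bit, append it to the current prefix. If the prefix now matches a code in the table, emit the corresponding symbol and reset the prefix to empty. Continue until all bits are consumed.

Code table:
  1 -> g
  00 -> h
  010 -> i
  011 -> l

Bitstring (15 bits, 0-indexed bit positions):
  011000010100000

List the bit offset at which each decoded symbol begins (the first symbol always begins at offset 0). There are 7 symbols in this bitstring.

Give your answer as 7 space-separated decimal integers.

Bit 0: prefix='0' (no match yet)
Bit 1: prefix='01' (no match yet)
Bit 2: prefix='011' -> emit 'l', reset
Bit 3: prefix='0' (no match yet)
Bit 4: prefix='00' -> emit 'h', reset
Bit 5: prefix='0' (no match yet)
Bit 6: prefix='00' -> emit 'h', reset
Bit 7: prefix='1' -> emit 'g', reset
Bit 8: prefix='0' (no match yet)
Bit 9: prefix='01' (no match yet)
Bit 10: prefix='010' -> emit 'i', reset
Bit 11: prefix='0' (no match yet)
Bit 12: prefix='00' -> emit 'h', reset
Bit 13: prefix='0' (no match yet)
Bit 14: prefix='00' -> emit 'h', reset

Answer: 0 3 5 7 8 11 13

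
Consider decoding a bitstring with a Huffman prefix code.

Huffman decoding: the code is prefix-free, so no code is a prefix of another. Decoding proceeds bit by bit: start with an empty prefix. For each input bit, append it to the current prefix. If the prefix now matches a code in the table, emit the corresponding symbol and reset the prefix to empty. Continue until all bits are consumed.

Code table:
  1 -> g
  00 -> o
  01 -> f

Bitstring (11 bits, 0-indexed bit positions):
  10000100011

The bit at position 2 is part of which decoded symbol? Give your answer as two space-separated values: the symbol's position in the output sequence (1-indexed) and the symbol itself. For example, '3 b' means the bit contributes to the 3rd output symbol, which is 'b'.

Bit 0: prefix='1' -> emit 'g', reset
Bit 1: prefix='0' (no match yet)
Bit 2: prefix='00' -> emit 'o', reset
Bit 3: prefix='0' (no match yet)
Bit 4: prefix='00' -> emit 'o', reset
Bit 5: prefix='1' -> emit 'g', reset
Bit 6: prefix='0' (no match yet)

Answer: 2 o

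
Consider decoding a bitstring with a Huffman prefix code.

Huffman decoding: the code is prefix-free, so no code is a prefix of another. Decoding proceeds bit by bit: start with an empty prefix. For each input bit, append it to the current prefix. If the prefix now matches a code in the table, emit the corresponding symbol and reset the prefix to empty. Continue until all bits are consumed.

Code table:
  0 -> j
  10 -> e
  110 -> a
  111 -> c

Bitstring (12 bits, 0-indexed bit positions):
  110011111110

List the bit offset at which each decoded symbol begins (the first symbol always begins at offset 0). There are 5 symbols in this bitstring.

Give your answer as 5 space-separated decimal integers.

Answer: 0 3 4 7 10

Derivation:
Bit 0: prefix='1' (no match yet)
Bit 1: prefix='11' (no match yet)
Bit 2: prefix='110' -> emit 'a', reset
Bit 3: prefix='0' -> emit 'j', reset
Bit 4: prefix='1' (no match yet)
Bit 5: prefix='11' (no match yet)
Bit 6: prefix='111' -> emit 'c', reset
Bit 7: prefix='1' (no match yet)
Bit 8: prefix='11' (no match yet)
Bit 9: prefix='111' -> emit 'c', reset
Bit 10: prefix='1' (no match yet)
Bit 11: prefix='10' -> emit 'e', reset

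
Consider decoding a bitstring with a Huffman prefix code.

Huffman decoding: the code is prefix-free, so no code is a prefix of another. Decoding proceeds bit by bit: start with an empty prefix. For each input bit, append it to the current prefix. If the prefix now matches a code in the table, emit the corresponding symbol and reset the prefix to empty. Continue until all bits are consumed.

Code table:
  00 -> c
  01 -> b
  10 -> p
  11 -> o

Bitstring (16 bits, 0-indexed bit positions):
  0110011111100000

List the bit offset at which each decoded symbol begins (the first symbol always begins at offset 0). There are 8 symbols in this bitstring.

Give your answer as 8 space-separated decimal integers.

Answer: 0 2 4 6 8 10 12 14

Derivation:
Bit 0: prefix='0' (no match yet)
Bit 1: prefix='01' -> emit 'b', reset
Bit 2: prefix='1' (no match yet)
Bit 3: prefix='10' -> emit 'p', reset
Bit 4: prefix='0' (no match yet)
Bit 5: prefix='01' -> emit 'b', reset
Bit 6: prefix='1' (no match yet)
Bit 7: prefix='11' -> emit 'o', reset
Bit 8: prefix='1' (no match yet)
Bit 9: prefix='11' -> emit 'o', reset
Bit 10: prefix='1' (no match yet)
Bit 11: prefix='10' -> emit 'p', reset
Bit 12: prefix='0' (no match yet)
Bit 13: prefix='00' -> emit 'c', reset
Bit 14: prefix='0' (no match yet)
Bit 15: prefix='00' -> emit 'c', reset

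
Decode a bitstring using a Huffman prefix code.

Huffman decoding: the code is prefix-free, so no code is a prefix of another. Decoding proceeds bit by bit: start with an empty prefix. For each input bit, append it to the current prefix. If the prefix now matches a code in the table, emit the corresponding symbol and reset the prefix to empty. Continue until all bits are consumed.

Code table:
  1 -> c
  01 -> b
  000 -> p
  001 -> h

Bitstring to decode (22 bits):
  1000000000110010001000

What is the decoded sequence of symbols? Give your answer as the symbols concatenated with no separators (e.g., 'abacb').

Bit 0: prefix='1' -> emit 'c', reset
Bit 1: prefix='0' (no match yet)
Bit 2: prefix='00' (no match yet)
Bit 3: prefix='000' -> emit 'p', reset
Bit 4: prefix='0' (no match yet)
Bit 5: prefix='00' (no match yet)
Bit 6: prefix='000' -> emit 'p', reset
Bit 7: prefix='0' (no match yet)
Bit 8: prefix='00' (no match yet)
Bit 9: prefix='000' -> emit 'p', reset
Bit 10: prefix='1' -> emit 'c', reset
Bit 11: prefix='1' -> emit 'c', reset
Bit 12: prefix='0' (no match yet)
Bit 13: prefix='00' (no match yet)
Bit 14: prefix='001' -> emit 'h', reset
Bit 15: prefix='0' (no match yet)
Bit 16: prefix='00' (no match yet)
Bit 17: prefix='000' -> emit 'p', reset
Bit 18: prefix='1' -> emit 'c', reset
Bit 19: prefix='0' (no match yet)
Bit 20: prefix='00' (no match yet)
Bit 21: prefix='000' -> emit 'p', reset

Answer: cpppcchpcp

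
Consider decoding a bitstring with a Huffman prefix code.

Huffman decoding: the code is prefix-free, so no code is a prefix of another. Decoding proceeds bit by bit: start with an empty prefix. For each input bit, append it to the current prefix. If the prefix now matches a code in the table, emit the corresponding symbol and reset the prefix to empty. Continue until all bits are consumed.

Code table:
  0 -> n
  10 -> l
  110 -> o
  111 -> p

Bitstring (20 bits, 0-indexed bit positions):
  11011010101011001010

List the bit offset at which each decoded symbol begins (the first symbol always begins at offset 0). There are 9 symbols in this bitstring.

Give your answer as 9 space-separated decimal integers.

Bit 0: prefix='1' (no match yet)
Bit 1: prefix='11' (no match yet)
Bit 2: prefix='110' -> emit 'o', reset
Bit 3: prefix='1' (no match yet)
Bit 4: prefix='11' (no match yet)
Bit 5: prefix='110' -> emit 'o', reset
Bit 6: prefix='1' (no match yet)
Bit 7: prefix='10' -> emit 'l', reset
Bit 8: prefix='1' (no match yet)
Bit 9: prefix='10' -> emit 'l', reset
Bit 10: prefix='1' (no match yet)
Bit 11: prefix='10' -> emit 'l', reset
Bit 12: prefix='1' (no match yet)
Bit 13: prefix='11' (no match yet)
Bit 14: prefix='110' -> emit 'o', reset
Bit 15: prefix='0' -> emit 'n', reset
Bit 16: prefix='1' (no match yet)
Bit 17: prefix='10' -> emit 'l', reset
Bit 18: prefix='1' (no match yet)
Bit 19: prefix='10' -> emit 'l', reset

Answer: 0 3 6 8 10 12 15 16 18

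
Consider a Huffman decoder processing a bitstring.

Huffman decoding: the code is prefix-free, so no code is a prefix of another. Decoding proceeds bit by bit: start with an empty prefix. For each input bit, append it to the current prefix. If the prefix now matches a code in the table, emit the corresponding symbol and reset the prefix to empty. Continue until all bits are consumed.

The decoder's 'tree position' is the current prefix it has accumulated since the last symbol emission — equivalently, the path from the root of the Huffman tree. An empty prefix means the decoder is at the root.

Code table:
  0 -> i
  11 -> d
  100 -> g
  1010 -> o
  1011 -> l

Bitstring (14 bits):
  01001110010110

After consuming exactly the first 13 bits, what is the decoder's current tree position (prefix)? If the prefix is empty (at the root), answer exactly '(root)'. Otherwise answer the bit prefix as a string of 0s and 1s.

Answer: (root)

Derivation:
Bit 0: prefix='0' -> emit 'i', reset
Bit 1: prefix='1' (no match yet)
Bit 2: prefix='10' (no match yet)
Bit 3: prefix='100' -> emit 'g', reset
Bit 4: prefix='1' (no match yet)
Bit 5: prefix='11' -> emit 'd', reset
Bit 6: prefix='1' (no match yet)
Bit 7: prefix='10' (no match yet)
Bit 8: prefix='100' -> emit 'g', reset
Bit 9: prefix='1' (no match yet)
Bit 10: prefix='10' (no match yet)
Bit 11: prefix='101' (no match yet)
Bit 12: prefix='1011' -> emit 'l', reset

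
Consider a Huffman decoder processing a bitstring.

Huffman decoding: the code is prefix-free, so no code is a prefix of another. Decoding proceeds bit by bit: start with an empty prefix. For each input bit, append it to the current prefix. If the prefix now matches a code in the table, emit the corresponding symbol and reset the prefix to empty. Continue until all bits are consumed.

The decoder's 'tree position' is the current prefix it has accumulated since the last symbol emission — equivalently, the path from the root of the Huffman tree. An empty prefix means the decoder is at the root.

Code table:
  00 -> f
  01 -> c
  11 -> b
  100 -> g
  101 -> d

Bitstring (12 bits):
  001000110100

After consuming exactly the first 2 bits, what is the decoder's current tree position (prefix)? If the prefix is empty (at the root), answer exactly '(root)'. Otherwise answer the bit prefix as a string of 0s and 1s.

Bit 0: prefix='0' (no match yet)
Bit 1: prefix='00' -> emit 'f', reset

Answer: (root)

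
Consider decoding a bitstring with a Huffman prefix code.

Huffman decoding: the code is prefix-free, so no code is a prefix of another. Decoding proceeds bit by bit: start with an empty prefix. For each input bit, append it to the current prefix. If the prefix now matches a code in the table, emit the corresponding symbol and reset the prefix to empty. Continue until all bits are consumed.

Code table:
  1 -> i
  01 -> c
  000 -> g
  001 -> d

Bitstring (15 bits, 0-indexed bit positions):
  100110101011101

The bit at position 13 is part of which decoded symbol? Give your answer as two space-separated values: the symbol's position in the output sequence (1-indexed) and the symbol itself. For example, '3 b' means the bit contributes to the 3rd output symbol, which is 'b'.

Answer: 9 c

Derivation:
Bit 0: prefix='1' -> emit 'i', reset
Bit 1: prefix='0' (no match yet)
Bit 2: prefix='00' (no match yet)
Bit 3: prefix='001' -> emit 'd', reset
Bit 4: prefix='1' -> emit 'i', reset
Bit 5: prefix='0' (no match yet)
Bit 6: prefix='01' -> emit 'c', reset
Bit 7: prefix='0' (no match yet)
Bit 8: prefix='01' -> emit 'c', reset
Bit 9: prefix='0' (no match yet)
Bit 10: prefix='01' -> emit 'c', reset
Bit 11: prefix='1' -> emit 'i', reset
Bit 12: prefix='1' -> emit 'i', reset
Bit 13: prefix='0' (no match yet)
Bit 14: prefix='01' -> emit 'c', reset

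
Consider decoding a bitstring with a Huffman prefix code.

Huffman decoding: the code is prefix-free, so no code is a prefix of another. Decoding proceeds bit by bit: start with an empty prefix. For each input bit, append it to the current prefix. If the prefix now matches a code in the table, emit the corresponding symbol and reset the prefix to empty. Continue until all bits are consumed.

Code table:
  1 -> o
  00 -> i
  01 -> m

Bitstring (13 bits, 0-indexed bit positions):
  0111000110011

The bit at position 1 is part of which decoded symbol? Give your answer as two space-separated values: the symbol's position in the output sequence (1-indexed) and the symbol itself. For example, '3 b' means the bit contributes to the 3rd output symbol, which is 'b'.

Bit 0: prefix='0' (no match yet)
Bit 1: prefix='01' -> emit 'm', reset
Bit 2: prefix='1' -> emit 'o', reset
Bit 3: prefix='1' -> emit 'o', reset
Bit 4: prefix='0' (no match yet)
Bit 5: prefix='00' -> emit 'i', reset

Answer: 1 m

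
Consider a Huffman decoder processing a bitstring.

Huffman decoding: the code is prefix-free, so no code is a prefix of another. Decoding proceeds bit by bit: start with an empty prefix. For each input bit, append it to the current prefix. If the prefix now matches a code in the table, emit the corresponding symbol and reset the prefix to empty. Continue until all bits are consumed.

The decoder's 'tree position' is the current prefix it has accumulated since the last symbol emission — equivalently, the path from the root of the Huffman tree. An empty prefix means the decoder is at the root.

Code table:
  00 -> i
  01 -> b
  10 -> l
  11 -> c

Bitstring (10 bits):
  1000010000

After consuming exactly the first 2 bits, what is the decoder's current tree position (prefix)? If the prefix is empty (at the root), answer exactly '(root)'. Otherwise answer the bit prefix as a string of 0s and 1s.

Bit 0: prefix='1' (no match yet)
Bit 1: prefix='10' -> emit 'l', reset

Answer: (root)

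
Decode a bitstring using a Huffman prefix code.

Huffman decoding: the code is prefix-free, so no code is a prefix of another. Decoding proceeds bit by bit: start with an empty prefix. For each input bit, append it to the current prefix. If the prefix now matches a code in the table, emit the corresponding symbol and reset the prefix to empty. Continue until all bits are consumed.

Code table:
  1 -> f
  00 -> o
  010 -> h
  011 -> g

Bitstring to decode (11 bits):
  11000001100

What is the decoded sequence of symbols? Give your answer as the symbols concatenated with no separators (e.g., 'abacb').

Bit 0: prefix='1' -> emit 'f', reset
Bit 1: prefix='1' -> emit 'f', reset
Bit 2: prefix='0' (no match yet)
Bit 3: prefix='00' -> emit 'o', reset
Bit 4: prefix='0' (no match yet)
Bit 5: prefix='00' -> emit 'o', reset
Bit 6: prefix='0' (no match yet)
Bit 7: prefix='01' (no match yet)
Bit 8: prefix='011' -> emit 'g', reset
Bit 9: prefix='0' (no match yet)
Bit 10: prefix='00' -> emit 'o', reset

Answer: ffoogo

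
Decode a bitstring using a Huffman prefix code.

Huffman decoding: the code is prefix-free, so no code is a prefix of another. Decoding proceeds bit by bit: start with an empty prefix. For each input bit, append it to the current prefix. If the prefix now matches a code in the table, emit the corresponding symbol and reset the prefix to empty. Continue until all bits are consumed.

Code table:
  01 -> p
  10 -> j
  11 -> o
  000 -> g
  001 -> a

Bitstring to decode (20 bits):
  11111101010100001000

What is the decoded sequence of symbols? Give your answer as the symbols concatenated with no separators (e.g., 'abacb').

Bit 0: prefix='1' (no match yet)
Bit 1: prefix='11' -> emit 'o', reset
Bit 2: prefix='1' (no match yet)
Bit 3: prefix='11' -> emit 'o', reset
Bit 4: prefix='1' (no match yet)
Bit 5: prefix='11' -> emit 'o', reset
Bit 6: prefix='0' (no match yet)
Bit 7: prefix='01' -> emit 'p', reset
Bit 8: prefix='0' (no match yet)
Bit 9: prefix='01' -> emit 'p', reset
Bit 10: prefix='0' (no match yet)
Bit 11: prefix='01' -> emit 'p', reset
Bit 12: prefix='0' (no match yet)
Bit 13: prefix='00' (no match yet)
Bit 14: prefix='000' -> emit 'g', reset
Bit 15: prefix='0' (no match yet)
Bit 16: prefix='01' -> emit 'p', reset
Bit 17: prefix='0' (no match yet)
Bit 18: prefix='00' (no match yet)
Bit 19: prefix='000' -> emit 'g', reset

Answer: ooopppgpg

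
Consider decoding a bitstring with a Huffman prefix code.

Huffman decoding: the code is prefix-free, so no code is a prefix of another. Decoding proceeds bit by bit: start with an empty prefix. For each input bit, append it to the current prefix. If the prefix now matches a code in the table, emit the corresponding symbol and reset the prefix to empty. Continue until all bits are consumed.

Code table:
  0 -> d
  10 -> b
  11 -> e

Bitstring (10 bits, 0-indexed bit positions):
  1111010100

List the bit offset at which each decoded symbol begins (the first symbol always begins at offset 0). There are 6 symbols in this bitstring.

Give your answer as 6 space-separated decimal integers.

Bit 0: prefix='1' (no match yet)
Bit 1: prefix='11' -> emit 'e', reset
Bit 2: prefix='1' (no match yet)
Bit 3: prefix='11' -> emit 'e', reset
Bit 4: prefix='0' -> emit 'd', reset
Bit 5: prefix='1' (no match yet)
Bit 6: prefix='10' -> emit 'b', reset
Bit 7: prefix='1' (no match yet)
Bit 8: prefix='10' -> emit 'b', reset
Bit 9: prefix='0' -> emit 'd', reset

Answer: 0 2 4 5 7 9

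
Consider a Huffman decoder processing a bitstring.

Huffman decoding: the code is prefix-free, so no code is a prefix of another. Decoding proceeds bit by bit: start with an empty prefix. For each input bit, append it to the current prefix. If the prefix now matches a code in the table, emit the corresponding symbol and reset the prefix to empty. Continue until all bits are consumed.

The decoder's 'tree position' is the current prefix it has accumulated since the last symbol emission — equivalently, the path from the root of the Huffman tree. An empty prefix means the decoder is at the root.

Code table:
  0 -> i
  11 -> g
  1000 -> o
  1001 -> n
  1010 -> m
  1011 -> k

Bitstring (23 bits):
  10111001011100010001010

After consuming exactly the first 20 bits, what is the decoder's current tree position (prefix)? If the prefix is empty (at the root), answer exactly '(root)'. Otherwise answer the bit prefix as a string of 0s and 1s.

Answer: 1

Derivation:
Bit 0: prefix='1' (no match yet)
Bit 1: prefix='10' (no match yet)
Bit 2: prefix='101' (no match yet)
Bit 3: prefix='1011' -> emit 'k', reset
Bit 4: prefix='1' (no match yet)
Bit 5: prefix='10' (no match yet)
Bit 6: prefix='100' (no match yet)
Bit 7: prefix='1001' -> emit 'n', reset
Bit 8: prefix='0' -> emit 'i', reset
Bit 9: prefix='1' (no match yet)
Bit 10: prefix='11' -> emit 'g', reset
Bit 11: prefix='1' (no match yet)
Bit 12: prefix='10' (no match yet)
Bit 13: prefix='100' (no match yet)
Bit 14: prefix='1000' -> emit 'o', reset
Bit 15: prefix='1' (no match yet)
Bit 16: prefix='10' (no match yet)
Bit 17: prefix='100' (no match yet)
Bit 18: prefix='1000' -> emit 'o', reset
Bit 19: prefix='1' (no match yet)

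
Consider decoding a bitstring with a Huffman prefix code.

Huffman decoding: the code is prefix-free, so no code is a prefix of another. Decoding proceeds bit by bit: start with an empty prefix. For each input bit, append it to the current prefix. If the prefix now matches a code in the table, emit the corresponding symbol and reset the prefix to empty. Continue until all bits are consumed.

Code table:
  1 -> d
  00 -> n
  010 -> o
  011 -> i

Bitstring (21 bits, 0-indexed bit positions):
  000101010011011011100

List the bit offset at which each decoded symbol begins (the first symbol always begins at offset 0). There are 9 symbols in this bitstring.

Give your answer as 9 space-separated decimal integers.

Answer: 0 2 5 6 9 12 15 18 19

Derivation:
Bit 0: prefix='0' (no match yet)
Bit 1: prefix='00' -> emit 'n', reset
Bit 2: prefix='0' (no match yet)
Bit 3: prefix='01' (no match yet)
Bit 4: prefix='010' -> emit 'o', reset
Bit 5: prefix='1' -> emit 'd', reset
Bit 6: prefix='0' (no match yet)
Bit 7: prefix='01' (no match yet)
Bit 8: prefix='010' -> emit 'o', reset
Bit 9: prefix='0' (no match yet)
Bit 10: prefix='01' (no match yet)
Bit 11: prefix='011' -> emit 'i', reset
Bit 12: prefix='0' (no match yet)
Bit 13: prefix='01' (no match yet)
Bit 14: prefix='011' -> emit 'i', reset
Bit 15: prefix='0' (no match yet)
Bit 16: prefix='01' (no match yet)
Bit 17: prefix='011' -> emit 'i', reset
Bit 18: prefix='1' -> emit 'd', reset
Bit 19: prefix='0' (no match yet)
Bit 20: prefix='00' -> emit 'n', reset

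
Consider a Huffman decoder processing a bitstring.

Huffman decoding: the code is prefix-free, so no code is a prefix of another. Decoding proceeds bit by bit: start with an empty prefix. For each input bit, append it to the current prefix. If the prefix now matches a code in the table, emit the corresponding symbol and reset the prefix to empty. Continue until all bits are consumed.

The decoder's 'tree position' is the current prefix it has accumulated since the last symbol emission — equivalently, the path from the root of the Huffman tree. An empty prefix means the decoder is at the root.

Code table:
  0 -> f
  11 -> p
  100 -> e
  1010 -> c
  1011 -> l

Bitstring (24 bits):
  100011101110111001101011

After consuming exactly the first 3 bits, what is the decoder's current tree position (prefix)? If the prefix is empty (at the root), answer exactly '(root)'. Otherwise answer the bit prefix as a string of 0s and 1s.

Answer: (root)

Derivation:
Bit 0: prefix='1' (no match yet)
Bit 1: prefix='10' (no match yet)
Bit 2: prefix='100' -> emit 'e', reset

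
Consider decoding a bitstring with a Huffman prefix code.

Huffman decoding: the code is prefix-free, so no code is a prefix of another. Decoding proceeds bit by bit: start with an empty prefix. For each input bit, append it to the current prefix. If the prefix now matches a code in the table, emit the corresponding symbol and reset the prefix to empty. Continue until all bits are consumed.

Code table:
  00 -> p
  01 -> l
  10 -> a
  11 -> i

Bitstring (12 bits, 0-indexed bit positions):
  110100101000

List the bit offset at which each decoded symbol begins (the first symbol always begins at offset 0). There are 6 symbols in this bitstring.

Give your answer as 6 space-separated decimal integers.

Bit 0: prefix='1' (no match yet)
Bit 1: prefix='11' -> emit 'i', reset
Bit 2: prefix='0' (no match yet)
Bit 3: prefix='01' -> emit 'l', reset
Bit 4: prefix='0' (no match yet)
Bit 5: prefix='00' -> emit 'p', reset
Bit 6: prefix='1' (no match yet)
Bit 7: prefix='10' -> emit 'a', reset
Bit 8: prefix='1' (no match yet)
Bit 9: prefix='10' -> emit 'a', reset
Bit 10: prefix='0' (no match yet)
Bit 11: prefix='00' -> emit 'p', reset

Answer: 0 2 4 6 8 10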